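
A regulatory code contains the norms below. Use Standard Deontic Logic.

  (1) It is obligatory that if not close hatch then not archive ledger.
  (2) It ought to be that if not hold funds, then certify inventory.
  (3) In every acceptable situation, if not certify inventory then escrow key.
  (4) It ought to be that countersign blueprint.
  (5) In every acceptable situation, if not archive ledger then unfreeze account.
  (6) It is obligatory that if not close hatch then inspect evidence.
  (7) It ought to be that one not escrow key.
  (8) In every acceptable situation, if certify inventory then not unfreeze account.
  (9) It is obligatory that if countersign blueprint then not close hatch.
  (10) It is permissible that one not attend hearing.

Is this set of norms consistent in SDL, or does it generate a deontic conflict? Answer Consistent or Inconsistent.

Premise 7 gives O(¬escrow_key).
The contrapositive of premise 3 (O(¬certify_inventory → escrow_key)) is O(¬escrow_key → certify_inventory), and O(¬escrow_key) is already established, so O(certify_inventory).
With premise 8, O(certify_inventory → ¬unfreeze_account), the K-axiom yields O(¬unfreeze_account).
Premise 5, O(¬archive_ledger → unfreeze_account), contraposes to O(¬unfreeze_account → archive_ledger); with O(¬unfreeze_account) we get O(archive_ledger).
Premise 1 is O(¬close_hatch → ¬archive_ledger); contrapositively O(archive_ledger → close_hatch). Since O(archive_ledger) holds, K gives O(close_hatch).
Premise 9 is O(countersign_blueprint → ¬close_hatch); contrapositively O(close_hatch → ¬countersign_blueprint). Since O(close_hatch) holds, K gives O(¬countersign_blueprint).
But premise 4 directly asserts O(countersign_blueprint).
We now have both O(¬countersign_blueprint) and O(countersign_blueprint) — countersign_blueprint is simultaneously obligatory and forbidden, violating the D-axiom.

Inconsistent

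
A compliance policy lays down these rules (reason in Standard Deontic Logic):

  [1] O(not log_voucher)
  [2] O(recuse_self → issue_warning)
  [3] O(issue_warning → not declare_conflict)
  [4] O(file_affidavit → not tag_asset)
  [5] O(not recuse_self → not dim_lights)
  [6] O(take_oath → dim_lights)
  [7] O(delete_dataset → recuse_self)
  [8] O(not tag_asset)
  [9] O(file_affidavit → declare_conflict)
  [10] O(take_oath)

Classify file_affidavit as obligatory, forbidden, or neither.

Forbidden

Premise 10 states O(take_oath) outright.
Premise 6 is O(take_oath → dim_lights); since O(take_oath), deontic closure gives O(dim_lights).
Premise 5, O(not recuse_self → not dim_lights), contraposes to O(dim_lights → recuse_self); with O(dim_lights) we get O(recuse_self).
With premise 2, O(recuse_self → issue_warning), the K-axiom yields O(issue_warning).
With premise 3, O(issue_warning → not declare_conflict), the K-axiom yields O(not declare_conflict).
The contrapositive of premise 9 (O(file_affidavit → declare_conflict)) is O(not declare_conflict → not file_affidavit), and O(not declare_conflict) is already established, so O(not file_affidavit).
Premises 1, 4, 7, 8 do not contribute to this derivation.
Thus O(not file_affidavit), which is F(file_affidavit): file_affidavit is forbidden.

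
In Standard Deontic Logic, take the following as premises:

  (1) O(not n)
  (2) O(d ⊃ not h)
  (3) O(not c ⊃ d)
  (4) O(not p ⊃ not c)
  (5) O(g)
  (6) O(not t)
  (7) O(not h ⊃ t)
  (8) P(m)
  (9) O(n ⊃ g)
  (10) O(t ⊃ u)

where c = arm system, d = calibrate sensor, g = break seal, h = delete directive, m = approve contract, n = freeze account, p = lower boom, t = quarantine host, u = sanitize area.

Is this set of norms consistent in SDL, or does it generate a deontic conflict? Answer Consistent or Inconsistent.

Consistent

Premise 9 is O(n ⊃ g); even if O(g) held, inferring O(n) would be affirming the consequent — invalid.
So O(n) is not derivable, and the apparent clash with O(not n) does not arise.
A world satisfying every obligation exists (e.g. c=true, d=false, g=true, h=true, m=false, n=false, p=true, t=false, u=false); no atom is both obligatory and forbidden, so the set is consistent.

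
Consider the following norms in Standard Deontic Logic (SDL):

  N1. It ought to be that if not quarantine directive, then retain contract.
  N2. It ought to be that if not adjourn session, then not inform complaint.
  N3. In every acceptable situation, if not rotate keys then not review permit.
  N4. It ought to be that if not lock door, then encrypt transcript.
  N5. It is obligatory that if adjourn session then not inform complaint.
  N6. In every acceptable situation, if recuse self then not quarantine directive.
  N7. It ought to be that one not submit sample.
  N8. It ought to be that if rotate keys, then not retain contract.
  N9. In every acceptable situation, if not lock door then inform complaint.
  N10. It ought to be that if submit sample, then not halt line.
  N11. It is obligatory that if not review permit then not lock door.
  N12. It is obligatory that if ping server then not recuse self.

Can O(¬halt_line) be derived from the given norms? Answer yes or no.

No

Premise 10 is O(submit_sample → ¬halt_line), but O(submit_sample) is not derivable from the premises, so it does not yield O(¬halt_line).
No other premise forces O(¬halt_line). An ideal world satisfying every premise can still have ¬halt_line false, so O(¬halt_line) is not derivable.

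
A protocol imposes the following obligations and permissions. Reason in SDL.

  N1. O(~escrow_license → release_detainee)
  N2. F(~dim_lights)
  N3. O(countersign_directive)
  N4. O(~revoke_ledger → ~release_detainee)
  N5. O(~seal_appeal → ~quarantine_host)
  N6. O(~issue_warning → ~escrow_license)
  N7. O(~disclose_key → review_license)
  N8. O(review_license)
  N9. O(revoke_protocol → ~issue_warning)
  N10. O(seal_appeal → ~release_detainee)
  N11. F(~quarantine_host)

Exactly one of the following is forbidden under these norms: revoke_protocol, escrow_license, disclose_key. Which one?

revoke_protocol

Premise 11 is F(~quarantine_host), i.e. O(quarantine_host).
Premise 5, O(~seal_appeal → ~quarantine_host), contraposes to O(quarantine_host → seal_appeal); with O(quarantine_host) we get O(seal_appeal).
From O(seal_appeal) and premise 10, O(seal_appeal → ~release_detainee), we obtain O(~release_detainee).
Premise 1, O(~escrow_license → release_detainee), contraposes to O(~release_detainee → escrow_license); with O(~release_detainee) we get O(escrow_license).
Premise 6 is O(~issue_warning → ~escrow_license); contrapositively O(escrow_license → issue_warning). Since O(escrow_license) holds, K gives O(issue_warning).
Premise 9 is O(revoke_protocol → ~issue_warning); contrapositively O(issue_warning → ~revoke_protocol). Since O(issue_warning) holds, K gives O(~revoke_protocol).
So O(~revoke_protocol) holds, i.e. revoke_protocol is forbidden. None of the other listed options is forbidden under the premises.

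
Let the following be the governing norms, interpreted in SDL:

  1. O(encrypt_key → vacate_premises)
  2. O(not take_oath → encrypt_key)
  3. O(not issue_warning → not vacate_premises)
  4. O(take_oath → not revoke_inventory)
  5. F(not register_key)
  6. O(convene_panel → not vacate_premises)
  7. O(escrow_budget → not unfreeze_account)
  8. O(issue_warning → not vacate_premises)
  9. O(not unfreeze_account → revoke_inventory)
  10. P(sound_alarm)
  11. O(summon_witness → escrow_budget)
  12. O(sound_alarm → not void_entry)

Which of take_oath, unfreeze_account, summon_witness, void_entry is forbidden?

By case analysis on issue_warning: premise 8 gives O(issue_warning → not vacate_premises) and premise 3 gives O(not issue_warning → not vacate_premises), so O(not vacate_premises) either way.
Premise 1, O(encrypt_key → vacate_premises), contraposes to O(not vacate_premises → not encrypt_key); with O(not vacate_premises) we get O(not encrypt_key).
Premise 2, O(not take_oath → encrypt_key), contraposes to O(not encrypt_key → take_oath); with O(not encrypt_key) we get O(take_oath).
With premise 4, O(take_oath → not revoke_inventory), the K-axiom yields O(not revoke_inventory).
Premise 9 is O(not unfreeze_account → revoke_inventory); contrapositively O(not revoke_inventory → unfreeze_account). Since O(not revoke_inventory) holds, K gives O(unfreeze_account).
Premise 7, O(escrow_budget → not unfreeze_account), contraposes to O(unfreeze_account → not escrow_budget); with O(unfreeze_account) we get O(not escrow_budget).
The contrapositive of premise 11 (O(summon_witness → escrow_budget)) is O(not escrow_budget → not summon_witness), and O(not escrow_budget) is already established, so O(not summon_witness).
So O(not summon_witness) holds, i.e. summon_witness is forbidden. None of the other listed options is forbidden under the premises.

summon_witness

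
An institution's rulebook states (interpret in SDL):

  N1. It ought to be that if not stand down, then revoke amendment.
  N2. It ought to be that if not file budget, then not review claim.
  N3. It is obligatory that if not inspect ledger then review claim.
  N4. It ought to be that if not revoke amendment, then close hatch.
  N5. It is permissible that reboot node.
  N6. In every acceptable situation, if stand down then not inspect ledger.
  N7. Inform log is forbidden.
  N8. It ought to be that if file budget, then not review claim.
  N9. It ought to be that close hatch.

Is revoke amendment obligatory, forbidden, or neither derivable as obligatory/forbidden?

Obligatory

Premises 2 and 8 are O(¬file_budget → ¬review_claim) and O(file_budget → ¬review_claim); every ideal world satisfies ¬file_budget or file_budget, so in either case ¬review_claim holds — hence O(¬review_claim).
Premise 3, O(¬inspect_ledger → review_claim), contraposes to O(¬review_claim → inspect_ledger); with O(¬review_claim) we get O(inspect_ledger).
The contrapositive of premise 6 (O(stand_down → ¬inspect_ledger)) is O(inspect_ledger → ¬stand_down), and O(inspect_ledger) is already established, so O(¬stand_down).
From O(¬stand_down) and premise 1, O(¬stand_down → revoke_amendment), we obtain O(revoke_amendment).
Premises 4, 5, 7, 9 do not contribute to this derivation.
Hence revoke_amendment is obligatory.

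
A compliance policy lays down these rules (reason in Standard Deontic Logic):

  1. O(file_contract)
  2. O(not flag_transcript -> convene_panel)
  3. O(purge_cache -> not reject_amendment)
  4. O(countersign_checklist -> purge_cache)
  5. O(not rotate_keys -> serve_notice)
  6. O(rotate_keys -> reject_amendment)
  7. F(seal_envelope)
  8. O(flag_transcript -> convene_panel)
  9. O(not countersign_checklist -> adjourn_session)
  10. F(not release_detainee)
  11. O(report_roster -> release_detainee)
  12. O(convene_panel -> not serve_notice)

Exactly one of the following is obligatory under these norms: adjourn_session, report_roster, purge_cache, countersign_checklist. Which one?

adjourn_session

Premises 2 and 8 are O(not flag_transcript -> convene_panel) and O(flag_transcript -> convene_panel); every ideal world satisfies not flag_transcript or flag_transcript, so in either case convene_panel holds — hence O(convene_panel).
From O(convene_panel) and premise 12, O(convene_panel -> not serve_notice), we obtain O(not serve_notice).
The contrapositive of premise 5 (O(not rotate_keys -> serve_notice)) is O(not serve_notice -> rotate_keys), and O(not serve_notice) is already established, so O(rotate_keys).
From O(rotate_keys) and premise 6, O(rotate_keys -> reject_amendment), we obtain O(reject_amendment).
Premise 3 is O(purge_cache -> not reject_amendment); contrapositively O(reject_amendment -> not purge_cache). Since O(reject_amendment) holds, K gives O(not purge_cache).
Premise 4, O(countersign_checklist -> purge_cache), contraposes to O(not purge_cache -> not countersign_checklist); with O(not purge_cache) we get O(not countersign_checklist).
Applying K to premise 9 (O(not countersign_checklist -> adjourn_session)) and O(not countersign_checklist) yields O(adjourn_session).
So O(adjourn_session) holds — adjourn_session is obligatory. None of the other listed options is made obligatory by any chain of premises.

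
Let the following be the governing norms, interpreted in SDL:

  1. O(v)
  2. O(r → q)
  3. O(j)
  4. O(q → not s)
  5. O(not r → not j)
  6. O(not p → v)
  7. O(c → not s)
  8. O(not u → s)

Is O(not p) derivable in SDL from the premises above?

No

Premise 6 is O(not p → v); even if O(v) held, inferring O(not p) would be affirming the consequent — invalid.
No other premise forces O(not p). An ideal world satisfying every premise can still have not p false, so O(not p) is not derivable.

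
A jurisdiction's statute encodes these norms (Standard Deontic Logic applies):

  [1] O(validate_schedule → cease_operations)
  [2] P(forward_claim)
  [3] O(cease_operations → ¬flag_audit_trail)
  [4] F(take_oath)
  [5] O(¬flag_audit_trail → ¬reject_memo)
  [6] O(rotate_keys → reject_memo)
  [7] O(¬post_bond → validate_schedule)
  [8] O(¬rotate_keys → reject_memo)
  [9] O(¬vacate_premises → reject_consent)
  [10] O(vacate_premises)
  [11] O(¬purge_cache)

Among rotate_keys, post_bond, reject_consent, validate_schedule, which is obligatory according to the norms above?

By case analysis on rotate_keys: premise 6 gives O(rotate_keys → reject_memo) and premise 8 gives O(¬rotate_keys → reject_memo), so O(reject_memo) either way.
The contrapositive of premise 5 (O(¬flag_audit_trail → ¬reject_memo)) is O(reject_memo → flag_audit_trail), and O(reject_memo) is already established, so O(flag_audit_trail).
The contrapositive of premise 3 (O(cease_operations → ¬flag_audit_trail)) is O(flag_audit_trail → ¬cease_operations), and O(flag_audit_trail) is already established, so O(¬cease_operations).
Premise 1 is O(validate_schedule → cease_operations); contrapositively O(¬cease_operations → ¬validate_schedule). Since O(¬cease_operations) holds, K gives O(¬validate_schedule).
Premise 7 is O(¬post_bond → validate_schedule); contrapositively O(¬validate_schedule → post_bond). Since O(¬validate_schedule) holds, K gives O(post_bond).
So O(post_bond) holds — post_bond is obligatory. None of the other listed options is made obligatory by any chain of premises.

post_bond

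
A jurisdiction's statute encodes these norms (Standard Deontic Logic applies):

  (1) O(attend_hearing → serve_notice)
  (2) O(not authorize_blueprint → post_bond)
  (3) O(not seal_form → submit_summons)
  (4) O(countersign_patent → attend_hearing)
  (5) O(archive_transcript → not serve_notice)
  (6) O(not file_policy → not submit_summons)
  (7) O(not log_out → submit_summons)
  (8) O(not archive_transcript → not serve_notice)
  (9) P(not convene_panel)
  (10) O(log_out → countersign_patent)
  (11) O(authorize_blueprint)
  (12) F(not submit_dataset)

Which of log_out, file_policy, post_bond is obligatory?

Premises 8 and 5 cover both cases: O(not archive_transcript → not serve_notice) and O(archive_transcript → not serve_notice). Since not archive_transcript ∨ archive_transcript is a tautology, O(not serve_notice) follows.
Premise 1, O(attend_hearing → serve_notice), contraposes to O(not serve_notice → not attend_hearing); with O(not serve_notice) we get O(not attend_hearing).
Premise 4, O(countersign_patent → attend_hearing), contraposes to O(not attend_hearing → not countersign_patent); with O(not attend_hearing) we get O(not countersign_patent).
Premise 10, O(log_out → countersign_patent), contraposes to O(not countersign_patent → not log_out); with O(not countersign_patent) we get O(not log_out).
Premise 7 is O(not log_out → submit_summons); since O(not log_out), deontic closure gives O(submit_summons).
Premise 6 is O(not file_policy → not submit_summons); contrapositively O(submit_summons → file_policy). Since O(submit_summons) holds, K gives O(file_policy).
So O(file_policy) holds — file_policy is obligatory. None of the other listed options is made obligatory by any chain of premises.

file_policy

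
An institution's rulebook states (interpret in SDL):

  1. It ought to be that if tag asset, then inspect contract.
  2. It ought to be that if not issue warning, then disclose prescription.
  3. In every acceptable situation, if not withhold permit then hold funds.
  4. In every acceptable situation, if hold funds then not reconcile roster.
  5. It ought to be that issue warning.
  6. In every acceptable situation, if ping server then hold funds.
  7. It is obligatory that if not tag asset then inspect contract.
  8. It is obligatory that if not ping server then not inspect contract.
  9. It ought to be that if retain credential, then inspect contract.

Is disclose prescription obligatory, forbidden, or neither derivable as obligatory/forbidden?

Neither

Premise 2 is O(¬issue_warning → disclose_prescription), but O(¬issue_warning) is not derivable from the premises, so it does not yield O(disclose_prescription).
No premise or chain of K-axiom applications forces O(disclose_prescription), and none forces O(¬disclose_prescription). So disclose_prescription is neither obligatory nor forbidden under these norms.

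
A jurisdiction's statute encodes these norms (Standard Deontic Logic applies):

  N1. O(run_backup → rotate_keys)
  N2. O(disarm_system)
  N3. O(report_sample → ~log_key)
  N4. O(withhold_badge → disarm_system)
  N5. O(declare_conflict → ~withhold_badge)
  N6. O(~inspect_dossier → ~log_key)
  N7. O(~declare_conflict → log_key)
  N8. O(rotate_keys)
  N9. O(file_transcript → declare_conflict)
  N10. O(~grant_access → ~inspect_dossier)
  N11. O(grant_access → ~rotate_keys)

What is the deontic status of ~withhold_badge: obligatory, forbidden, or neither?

Obligatory

Premise 8 gives O(rotate_keys).
Premise 11 is O(grant_access → ~rotate_keys); contrapositively O(rotate_keys → ~grant_access). Since O(rotate_keys) holds, K gives O(~grant_access).
Premise 10 is O(~grant_access → ~inspect_dossier); since O(~grant_access), deontic closure gives O(~inspect_dossier).
With premise 6, O(~inspect_dossier → ~log_key), the K-axiom yields O(~log_key).
Premise 7, O(~declare_conflict → log_key), contraposes to O(~log_key → declare_conflict); with O(~log_key) we get O(declare_conflict).
With premise 5, O(declare_conflict → ~withhold_badge), the K-axiom yields O(~withhold_badge).
Premises 1, 2, 3, 4, 9 do not contribute to this derivation.
Hence ~withhold_badge is obligatory.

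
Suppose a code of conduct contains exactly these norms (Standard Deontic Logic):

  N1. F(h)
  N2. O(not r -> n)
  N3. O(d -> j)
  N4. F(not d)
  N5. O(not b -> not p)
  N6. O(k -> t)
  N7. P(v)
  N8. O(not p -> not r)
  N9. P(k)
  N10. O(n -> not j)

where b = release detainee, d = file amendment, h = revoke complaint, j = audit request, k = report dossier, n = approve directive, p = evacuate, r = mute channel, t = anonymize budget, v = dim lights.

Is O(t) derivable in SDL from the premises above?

No

Premise 6 is O(k -> t), but O(k) is not derivable from the premises (the permission P(k) asserts only not O(not k), not O(k)), so it does not yield O(t).
No other premise forces O(t). An ideal world satisfying every premise can still have t false, so O(t) is not derivable.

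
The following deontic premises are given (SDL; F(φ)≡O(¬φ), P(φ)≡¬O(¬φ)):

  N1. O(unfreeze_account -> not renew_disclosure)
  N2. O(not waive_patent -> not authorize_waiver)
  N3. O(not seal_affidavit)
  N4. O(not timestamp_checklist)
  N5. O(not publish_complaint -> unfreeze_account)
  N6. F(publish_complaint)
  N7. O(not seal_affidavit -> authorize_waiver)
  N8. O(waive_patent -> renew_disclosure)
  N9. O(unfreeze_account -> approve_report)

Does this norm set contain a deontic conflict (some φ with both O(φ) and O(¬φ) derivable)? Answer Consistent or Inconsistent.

Inconsistent

From premise 3 we have O(not seal_affidavit).
From O(not seal_affidavit) and premise 7, O(not seal_affidavit -> authorize_waiver), we obtain O(authorize_waiver).
Premise 2 is O(not waive_patent -> not authorize_waiver); contrapositively O(authorize_waiver -> waive_patent). Since O(authorize_waiver) holds, K gives O(waive_patent).
Applying K to premise 8 (O(waive_patent -> renew_disclosure)) and O(waive_patent) yields O(renew_disclosure).
Premise 1, O(unfreeze_account -> not renew_disclosure), contraposes to O(renew_disclosure -> not unfreeze_account); with O(renew_disclosure) we get O(not unfreeze_account).
Premise 5, O(not publish_complaint -> unfreeze_account), contraposes to O(not unfreeze_account -> publish_complaint); with O(not unfreeze_account) we get O(publish_complaint).
But premise 6, F(publish_complaint), means O(not publish_complaint).
We now have both O(publish_complaint) and O(not publish_complaint) — publish_complaint is simultaneously obligatory and forbidden, violating the D-axiom.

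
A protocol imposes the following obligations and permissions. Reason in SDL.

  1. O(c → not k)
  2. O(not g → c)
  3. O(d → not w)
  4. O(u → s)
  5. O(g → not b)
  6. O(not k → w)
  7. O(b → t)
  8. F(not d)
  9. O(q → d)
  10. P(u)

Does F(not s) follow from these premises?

Premise 4 is O(u → s), but O(u) is not derivable from the premises (the permission P(u) asserts only not O(not u), not O(u)), so it does not yield O(s).
No other premise forces O(s). An ideal world satisfying every premise can still have not s true, so F(not s) is not derivable.

No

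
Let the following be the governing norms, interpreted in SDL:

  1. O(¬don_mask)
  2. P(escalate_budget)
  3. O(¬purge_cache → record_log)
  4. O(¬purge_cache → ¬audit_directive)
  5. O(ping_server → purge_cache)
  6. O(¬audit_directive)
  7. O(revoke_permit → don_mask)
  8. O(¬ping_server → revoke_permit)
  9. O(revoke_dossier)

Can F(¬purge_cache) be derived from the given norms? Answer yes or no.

Yes

From premise 1 we have O(¬don_mask).
Premise 7 is O(revoke_permit → don_mask); contrapositively O(¬don_mask → ¬revoke_permit). Since O(¬don_mask) holds, K gives O(¬revoke_permit).
Premise 8 is O(¬ping_server → revoke_permit); contrapositively O(¬revoke_permit → ping_server). Since O(¬revoke_permit) holds, K gives O(ping_server).
From O(ping_server) and premise 5, O(ping_server → purge_cache), we obtain O(purge_cache).
Premises 2, 3, 4, 6, 9 do not contribute to this derivation.
So O(purge_cache) holds, i.e. F(¬purge_cache). The claim follows.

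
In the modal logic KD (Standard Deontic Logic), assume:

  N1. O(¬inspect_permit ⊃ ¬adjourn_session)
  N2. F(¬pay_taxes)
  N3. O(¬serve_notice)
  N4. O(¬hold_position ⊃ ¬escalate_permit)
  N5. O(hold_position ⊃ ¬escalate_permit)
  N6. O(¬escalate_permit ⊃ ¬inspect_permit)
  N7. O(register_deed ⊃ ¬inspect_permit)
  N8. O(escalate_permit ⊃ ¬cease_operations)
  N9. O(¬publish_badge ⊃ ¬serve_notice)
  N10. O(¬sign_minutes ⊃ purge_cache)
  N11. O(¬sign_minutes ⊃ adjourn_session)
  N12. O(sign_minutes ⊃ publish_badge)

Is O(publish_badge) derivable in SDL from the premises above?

Premises 5 and 4 cover both cases: O(hold_position ⊃ ¬escalate_permit) and O(¬hold_position ⊃ ¬escalate_permit). Since hold_position ∨ ¬hold_position is a tautology, O(¬escalate_permit) follows.
From O(¬escalate_permit) and premise 6, O(¬escalate_permit ⊃ ¬inspect_permit), we obtain O(¬inspect_permit).
From O(¬inspect_permit) and premise 1, O(¬inspect_permit ⊃ ¬adjourn_session), we obtain O(¬adjourn_session).
Premise 11 is O(¬sign_minutes ⊃ adjourn_session); contrapositively O(¬adjourn_session ⊃ sign_minutes). Since O(¬adjourn_session) holds, K gives O(sign_minutes).
From O(sign_minutes) and premise 12, O(sign_minutes ⊃ publish_badge), we obtain O(publish_badge).
Premises 2, 3, 7, 8, 9, 10 do not contribute to this derivation.
So O(publish_badge) follows.

Yes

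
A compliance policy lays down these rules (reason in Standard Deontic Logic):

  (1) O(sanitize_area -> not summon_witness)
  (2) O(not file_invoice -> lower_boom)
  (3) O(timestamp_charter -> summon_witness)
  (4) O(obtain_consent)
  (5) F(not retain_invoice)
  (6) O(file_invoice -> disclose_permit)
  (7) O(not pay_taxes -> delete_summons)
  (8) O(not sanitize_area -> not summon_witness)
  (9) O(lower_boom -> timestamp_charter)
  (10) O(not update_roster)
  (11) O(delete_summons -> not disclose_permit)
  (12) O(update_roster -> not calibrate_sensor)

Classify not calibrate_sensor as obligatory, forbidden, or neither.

Neither

Premise 12 is O(update_roster -> not calibrate_sensor), but O(update_roster) is not derivable from the premises, so it does not yield O(not calibrate_sensor).
No premise or chain of K-axiom applications forces O(not calibrate_sensor), and none forces O(calibrate_sensor). So not calibrate_sensor is neither obligatory nor forbidden under these norms.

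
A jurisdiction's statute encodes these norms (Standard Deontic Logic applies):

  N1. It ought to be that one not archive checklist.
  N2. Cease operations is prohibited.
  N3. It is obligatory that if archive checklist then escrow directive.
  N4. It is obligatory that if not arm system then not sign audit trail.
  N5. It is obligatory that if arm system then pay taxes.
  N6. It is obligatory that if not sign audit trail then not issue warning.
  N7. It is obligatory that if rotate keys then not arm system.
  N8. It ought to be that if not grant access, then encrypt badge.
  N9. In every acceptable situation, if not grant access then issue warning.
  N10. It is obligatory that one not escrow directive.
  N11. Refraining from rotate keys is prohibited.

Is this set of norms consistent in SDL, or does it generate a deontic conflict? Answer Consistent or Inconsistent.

Consistent

Premise 3 is O(archive_checklist → escrow_directive), but O(archive_checklist) is not derivable from the premises, so it does not yield O(escrow_directive).
So O(escrow_directive) is not derivable, and the apparent clash with O(¬escrow_directive) does not arise.
A world satisfying every obligation exists (e.g. archive_checklist=false, arm_system=false, cease_operations=false, encrypt_badge=false, escrow_directive=false, grant_access=true, issue_warning=false, pay_taxes=false, rotate_keys=true, sign_audit_trail=false); no atom is both obligatory and forbidden, so the set is consistent.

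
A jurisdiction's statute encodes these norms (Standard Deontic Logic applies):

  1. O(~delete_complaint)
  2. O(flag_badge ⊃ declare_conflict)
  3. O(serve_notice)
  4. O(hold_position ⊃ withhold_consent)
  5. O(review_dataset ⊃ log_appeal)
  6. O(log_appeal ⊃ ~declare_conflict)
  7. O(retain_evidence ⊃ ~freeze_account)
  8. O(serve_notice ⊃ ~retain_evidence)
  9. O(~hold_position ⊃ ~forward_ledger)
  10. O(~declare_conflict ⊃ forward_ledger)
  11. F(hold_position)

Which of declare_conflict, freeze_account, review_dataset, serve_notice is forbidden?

Premise 11, F(hold_position), is equivalent to O(~hold_position).
With premise 9, O(~hold_position ⊃ ~forward_ledger), the K-axiom yields O(~forward_ledger).
The contrapositive of premise 10 (O(~declare_conflict ⊃ forward_ledger)) is O(~forward_ledger ⊃ declare_conflict), and O(~forward_ledger) is already established, so O(declare_conflict).
Premise 6 is O(log_appeal ⊃ ~declare_conflict); contrapositively O(declare_conflict ⊃ ~log_appeal). Since O(declare_conflict) holds, K gives O(~log_appeal).
The contrapositive of premise 5 (O(review_dataset ⊃ log_appeal)) is O(~log_appeal ⊃ ~review_dataset), and O(~log_appeal) is already established, so O(~review_dataset).
So O(~review_dataset) holds, i.e. review_dataset is forbidden. None of the other listed options is forbidden under the premises.

review_dataset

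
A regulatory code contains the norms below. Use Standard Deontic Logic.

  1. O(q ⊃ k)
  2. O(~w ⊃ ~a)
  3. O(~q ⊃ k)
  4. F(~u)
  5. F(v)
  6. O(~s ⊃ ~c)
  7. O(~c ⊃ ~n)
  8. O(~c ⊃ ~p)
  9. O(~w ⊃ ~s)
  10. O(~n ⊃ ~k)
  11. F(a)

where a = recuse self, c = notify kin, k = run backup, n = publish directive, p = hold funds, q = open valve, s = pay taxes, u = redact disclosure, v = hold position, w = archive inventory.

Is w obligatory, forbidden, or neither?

Obligatory

Premises 3 and 1 cover both cases: O(~q ⊃ k) and O(q ⊃ k). Since ~q ∨ q is a tautology, O(k) follows.
Premise 10 is O(~n ⊃ ~k); contrapositively O(k ⊃ n). Since O(k) holds, K gives O(n).
Premise 7 is O(~c ⊃ ~n); contrapositively O(n ⊃ c). Since O(n) holds, K gives O(c).
The contrapositive of premise 6 (O(~s ⊃ ~c)) is O(c ⊃ s), and O(c) is already established, so O(s).
Premise 9 is O(~w ⊃ ~s); contrapositively O(s ⊃ w). Since O(s) holds, K gives O(w).
Premises 2, 4, 5, 8, 11 do not contribute to this derivation.
Hence w is obligatory.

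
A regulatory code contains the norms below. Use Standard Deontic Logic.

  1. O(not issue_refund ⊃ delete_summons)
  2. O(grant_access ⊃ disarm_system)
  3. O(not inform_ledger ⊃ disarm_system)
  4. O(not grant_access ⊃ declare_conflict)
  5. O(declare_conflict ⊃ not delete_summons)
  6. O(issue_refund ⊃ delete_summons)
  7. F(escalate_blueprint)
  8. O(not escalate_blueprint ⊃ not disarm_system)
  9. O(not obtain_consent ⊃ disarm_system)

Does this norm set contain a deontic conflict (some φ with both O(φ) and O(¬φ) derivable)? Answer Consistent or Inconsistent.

Inconsistent

Premises 1 and 6 are O(not issue_refund ⊃ delete_summons) and O(issue_refund ⊃ delete_summons); every ideal world satisfies not issue_refund or issue_refund, so in either case delete_summons holds — hence O(delete_summons).
Premise 5, O(declare_conflict ⊃ not delete_summons), contraposes to O(delete_summons ⊃ not declare_conflict); with O(delete_summons) we get O(not declare_conflict).
Premise 4, O(not grant_access ⊃ declare_conflict), contraposes to O(not declare_conflict ⊃ grant_access); with O(not declare_conflict) we get O(grant_access).
With premise 2, O(grant_access ⊃ disarm_system), the K-axiom yields O(disarm_system).
Premise 8 is O(not escalate_blueprint ⊃ not disarm_system); contrapositively O(disarm_system ⊃ escalate_blueprint). Since O(disarm_system) holds, K gives O(escalate_blueprint).
However, F(escalate_blueprint) at premise 7 amounts to O(not escalate_blueprint).
We now have both O(escalate_blueprint) and O(not escalate_blueprint) — escalate_blueprint is simultaneously obligatory and forbidden, violating the D-axiom.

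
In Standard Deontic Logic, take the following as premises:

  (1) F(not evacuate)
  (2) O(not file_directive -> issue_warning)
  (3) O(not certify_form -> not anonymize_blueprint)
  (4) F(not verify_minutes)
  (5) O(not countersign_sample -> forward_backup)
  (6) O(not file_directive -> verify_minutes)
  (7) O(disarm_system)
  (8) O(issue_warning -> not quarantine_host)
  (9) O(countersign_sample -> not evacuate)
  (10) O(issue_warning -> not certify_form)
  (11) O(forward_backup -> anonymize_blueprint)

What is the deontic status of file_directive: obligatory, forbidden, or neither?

Obligatory

Premise 1 is F(not evacuate), i.e. O(evacuate).
Premise 9 is O(countersign_sample -> not evacuate); contrapositively O(evacuate -> not countersign_sample). Since O(evacuate) holds, K gives O(not countersign_sample).
With premise 5, O(not countersign_sample -> forward_backup), the K-axiom yields O(forward_backup).
With premise 11, O(forward_backup -> anonymize_blueprint), the K-axiom yields O(anonymize_blueprint).
The contrapositive of premise 3 (O(not certify_form -> not anonymize_blueprint)) is O(anonymize_blueprint -> certify_form), and O(anonymize_blueprint) is already established, so O(certify_form).
The contrapositive of premise 10 (O(issue_warning -> not certify_form)) is O(certify_form -> not issue_warning), and O(certify_form) is already established, so O(not issue_warning).
Premise 2, O(not file_directive -> issue_warning), contraposes to O(not issue_warning -> file_directive); with O(not issue_warning) we get O(file_directive).
Premises 4, 6, 7, 8 do not contribute to this derivation.
Hence file_directive is obligatory.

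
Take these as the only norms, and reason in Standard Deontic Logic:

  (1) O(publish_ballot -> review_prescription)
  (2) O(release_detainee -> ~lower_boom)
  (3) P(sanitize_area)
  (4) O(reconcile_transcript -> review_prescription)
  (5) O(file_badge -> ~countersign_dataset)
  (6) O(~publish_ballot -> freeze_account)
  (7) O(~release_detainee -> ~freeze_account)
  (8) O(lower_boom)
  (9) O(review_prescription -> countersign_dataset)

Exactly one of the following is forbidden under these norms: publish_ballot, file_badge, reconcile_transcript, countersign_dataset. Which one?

Premise 8 states O(lower_boom) outright.
The contrapositive of premise 2 (O(release_detainee -> ~lower_boom)) is O(lower_boom -> ~release_detainee), and O(lower_boom) is already established, so O(~release_detainee).
Applying K to premise 7 (O(~release_detainee -> ~freeze_account)) and O(~release_detainee) yields O(~freeze_account).
Premise 6, O(~publish_ballot -> freeze_account), contraposes to O(~freeze_account -> publish_ballot); with O(~freeze_account) we get O(publish_ballot).
Premise 1 is O(publish_ballot -> review_prescription); since O(publish_ballot), deontic closure gives O(review_prescription).
From O(review_prescription) and premise 9, O(review_prescription -> countersign_dataset), we obtain O(countersign_dataset).
Premise 5, O(file_badge -> ~countersign_dataset), contraposes to O(countersign_dataset -> ~file_badge); with O(countersign_dataset) we get O(~file_badge).
So O(~file_badge) holds, i.e. file_badge is forbidden. None of the other listed options is forbidden under the premises.

file_badge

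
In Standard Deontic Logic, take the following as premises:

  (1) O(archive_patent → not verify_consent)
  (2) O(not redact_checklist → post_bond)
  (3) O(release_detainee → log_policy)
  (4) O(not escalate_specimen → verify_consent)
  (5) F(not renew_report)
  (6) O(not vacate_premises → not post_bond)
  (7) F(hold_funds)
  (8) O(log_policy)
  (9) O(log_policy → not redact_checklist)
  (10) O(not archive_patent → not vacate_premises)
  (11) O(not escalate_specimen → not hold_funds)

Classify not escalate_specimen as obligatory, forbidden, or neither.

Forbidden

Premise 8 states O(log_policy) outright.
Premise 9 is O(log_policy → not redact_checklist); since O(log_policy), deontic closure gives O(not redact_checklist).
With premise 2, O(not redact_checklist → post_bond), the K-axiom yields O(post_bond).
Premise 6 is O(not vacate_premises → not post_bond); contrapositively O(post_bond → vacate_premises). Since O(post_bond) holds, K gives O(vacate_premises).
Premise 10 is O(not archive_patent → not vacate_premises); contrapositively O(vacate_premises → archive_patent). Since O(vacate_premises) holds, K gives O(archive_patent).
Premise 1 is O(archive_patent → not verify_consent); since O(archive_patent), deontic closure gives O(not verify_consent).
Premise 4, O(not escalate_specimen → verify_consent), contraposes to O(not verify_consent → escalate_specimen); with O(not verify_consent) we get O(escalate_specimen).
Premises 3, 5, 7, 11 do not contribute to this derivation.
Thus O(escalate_specimen), which is F(not escalate_specimen): not escalate_specimen is forbidden.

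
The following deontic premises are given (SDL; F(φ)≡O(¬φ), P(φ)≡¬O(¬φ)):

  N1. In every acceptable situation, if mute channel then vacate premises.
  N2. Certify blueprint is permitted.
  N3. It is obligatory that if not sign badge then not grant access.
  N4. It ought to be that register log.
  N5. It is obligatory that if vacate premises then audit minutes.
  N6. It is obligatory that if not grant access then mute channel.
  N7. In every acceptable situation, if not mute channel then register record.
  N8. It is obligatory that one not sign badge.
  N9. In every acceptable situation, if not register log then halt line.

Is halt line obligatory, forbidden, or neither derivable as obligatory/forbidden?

Premise 9 is O(¬register_log → halt_line), but O(¬register_log) is not derivable from the premises, so it does not yield O(halt_line).
No premise or chain of K-axiom applications forces O(halt_line), and none forces O(¬halt_line). So halt_line is neither obligatory nor forbidden under these norms.

Neither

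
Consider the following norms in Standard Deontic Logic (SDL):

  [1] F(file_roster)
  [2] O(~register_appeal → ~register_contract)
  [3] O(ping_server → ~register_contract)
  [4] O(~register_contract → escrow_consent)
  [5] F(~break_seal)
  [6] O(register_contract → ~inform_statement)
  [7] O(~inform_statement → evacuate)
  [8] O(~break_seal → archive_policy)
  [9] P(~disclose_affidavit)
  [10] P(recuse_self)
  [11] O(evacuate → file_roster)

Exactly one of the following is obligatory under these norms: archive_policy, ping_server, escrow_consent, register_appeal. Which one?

escrow_consent

F(file_roster) at premise 1 means O(~file_roster).
Premise 11 is O(evacuate → file_roster); contrapositively O(~file_roster → ~evacuate). Since O(~file_roster) holds, K gives O(~evacuate).
Premise 7, O(~inform_statement → evacuate), contraposes to O(~evacuate → inform_statement); with O(~evacuate) we get O(inform_statement).
The contrapositive of premise 6 (O(register_contract → ~inform_statement)) is O(inform_statement → ~register_contract), and O(inform_statement) is already established, so O(~register_contract).
Premise 4 is O(~register_contract → escrow_consent); since O(~register_contract), deontic closure gives O(escrow_consent).
So O(escrow_consent) holds — escrow_consent is obligatory. None of the other listed options is made obligatory by any chain of premises.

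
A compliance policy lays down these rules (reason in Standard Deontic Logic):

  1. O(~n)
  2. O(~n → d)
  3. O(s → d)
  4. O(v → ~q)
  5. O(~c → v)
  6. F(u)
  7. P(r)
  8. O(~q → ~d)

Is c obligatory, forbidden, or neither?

Obligatory

Premise 1 gives O(~n).
With premise 2, O(~n → d), the K-axiom yields O(d).
Premise 8, O(~q → ~d), contraposes to O(d → q); with O(d) we get O(q).
Premise 4, O(v → ~q), contraposes to O(q → ~v); with O(q) we get O(~v).
The contrapositive of premise 5 (O(~c → v)) is O(~v → c), and O(~v) is already established, so O(c).
Premises 3, 6, 7 do not contribute to this derivation.
Hence c is obligatory.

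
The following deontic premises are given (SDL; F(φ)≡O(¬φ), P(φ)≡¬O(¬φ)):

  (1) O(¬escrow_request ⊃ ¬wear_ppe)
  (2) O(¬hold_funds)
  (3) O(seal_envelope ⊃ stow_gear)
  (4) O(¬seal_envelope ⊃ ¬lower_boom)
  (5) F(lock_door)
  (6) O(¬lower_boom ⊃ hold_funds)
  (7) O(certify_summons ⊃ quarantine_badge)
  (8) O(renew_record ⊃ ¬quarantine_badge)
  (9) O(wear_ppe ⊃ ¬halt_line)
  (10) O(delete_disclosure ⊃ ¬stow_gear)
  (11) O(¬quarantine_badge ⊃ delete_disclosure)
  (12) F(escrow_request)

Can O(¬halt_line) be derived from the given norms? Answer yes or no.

No

Premise 9 is O(wear_ppe ⊃ ¬halt_line), but O(wear_ppe) is not derivable from the premises, so it does not yield O(¬halt_line).
No other premise forces O(¬halt_line). An ideal world satisfying every premise can still have ¬halt_line false, so O(¬halt_line) is not derivable.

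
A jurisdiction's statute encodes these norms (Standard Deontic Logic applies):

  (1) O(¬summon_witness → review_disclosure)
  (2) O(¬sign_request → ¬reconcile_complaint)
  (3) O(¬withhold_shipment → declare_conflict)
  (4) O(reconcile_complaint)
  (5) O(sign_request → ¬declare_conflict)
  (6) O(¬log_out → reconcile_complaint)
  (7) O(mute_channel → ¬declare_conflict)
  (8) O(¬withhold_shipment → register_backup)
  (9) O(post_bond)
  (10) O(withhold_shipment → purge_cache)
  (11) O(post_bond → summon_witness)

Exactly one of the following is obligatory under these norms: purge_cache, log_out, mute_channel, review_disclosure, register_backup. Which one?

Premise 4 states O(reconcile_complaint) outright.
Premise 2, O(¬sign_request → ¬reconcile_complaint), contraposes to O(reconcile_complaint → sign_request); with O(reconcile_complaint) we get O(sign_request).
Premise 5 is O(sign_request → ¬declare_conflict); since O(sign_request), deontic closure gives O(¬declare_conflict).
Premise 3 is O(¬withhold_shipment → declare_conflict); contrapositively O(¬declare_conflict → withhold_shipment). Since O(¬declare_conflict) holds, K gives O(withhold_shipment).
With premise 10, O(withhold_shipment → purge_cache), the K-axiom yields O(purge_cache).
So O(purge_cache) holds — purge_cache is obligatory. None of the other listed options is made obligatory by any chain of premises.

purge_cache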